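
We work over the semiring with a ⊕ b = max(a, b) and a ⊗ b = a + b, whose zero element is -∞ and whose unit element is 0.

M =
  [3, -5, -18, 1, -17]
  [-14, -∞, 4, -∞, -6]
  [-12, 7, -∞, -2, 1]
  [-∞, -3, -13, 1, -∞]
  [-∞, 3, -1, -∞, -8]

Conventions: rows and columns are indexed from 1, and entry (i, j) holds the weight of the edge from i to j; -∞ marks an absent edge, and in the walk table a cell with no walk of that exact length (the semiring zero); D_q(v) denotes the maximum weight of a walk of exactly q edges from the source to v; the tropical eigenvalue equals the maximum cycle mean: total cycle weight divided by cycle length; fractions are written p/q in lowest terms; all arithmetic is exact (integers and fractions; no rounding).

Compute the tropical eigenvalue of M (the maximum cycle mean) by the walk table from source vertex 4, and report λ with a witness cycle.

q=0: [-∞, -∞, -∞, 0, -∞]
q=1: [-∞, -3, -13, 1, -∞]
q=2: [-17, -2, 1, 2, -9]
q=3: [-11, 8, 2, 3, 2]
q=4: [-6, 9, 12, 4, 3]
q=5: [0, 19, 13, 10, 13]
Optimal cycle mean attained by: cycle 2->3->2, total 4 + 7, length 2.
Answer: λ = 11/2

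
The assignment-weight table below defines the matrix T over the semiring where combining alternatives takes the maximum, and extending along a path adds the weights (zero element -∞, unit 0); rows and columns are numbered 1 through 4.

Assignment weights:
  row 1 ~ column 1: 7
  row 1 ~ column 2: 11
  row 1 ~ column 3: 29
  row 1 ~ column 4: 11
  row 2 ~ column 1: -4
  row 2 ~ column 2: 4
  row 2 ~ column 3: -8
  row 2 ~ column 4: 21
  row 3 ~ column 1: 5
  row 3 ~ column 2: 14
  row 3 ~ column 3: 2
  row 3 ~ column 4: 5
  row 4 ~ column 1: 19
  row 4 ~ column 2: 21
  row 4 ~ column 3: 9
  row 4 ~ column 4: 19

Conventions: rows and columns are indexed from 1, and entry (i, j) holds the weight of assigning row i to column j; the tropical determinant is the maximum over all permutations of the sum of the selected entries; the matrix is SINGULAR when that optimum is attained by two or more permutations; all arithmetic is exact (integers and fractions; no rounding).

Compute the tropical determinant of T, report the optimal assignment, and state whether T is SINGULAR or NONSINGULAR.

σ = (1, 2, 3, 4): 7 + 4 + 2 + 19 = 32
σ = (1, 2, 4, 3): 7 + 4 + 5 + 9 = 25
σ = (1, 3, 2, 4): 7 + (-8) + 14 + 19 = 32
σ = (1, 3, 4, 2): 7 + (-8) + 5 + 21 = 25
σ = (1, 4, 2, 3): 7 + 21 + 14 + 9 = 51
σ = (1, 4, 3, 2): 7 + 21 + 2 + 21 = 51
σ = (2, 1, 3, 4): 11 + (-4) + 2 + 19 = 28
σ = (2, 1, 4, 3): 11 + (-4) + 5 + 9 = 21
σ = (2, 3, 1, 4): 11 + (-8) + 5 + 19 = 27
σ = (2, 3, 4, 1): 11 + (-8) + 5 + 19 = 27
σ = (2, 4, 1, 3): 11 + 21 + 5 + 9 = 46
σ = (2, 4, 3, 1): 11 + 21 + 2 + 19 = 53
σ = (3, 1, 2, 4): 29 + (-4) + 14 + 19 = 58
σ = (3, 1, 4, 2): 29 + (-4) + 5 + 21 = 51
σ = (3, 2, 1, 4): 29 + 4 + 5 + 19 = 57
σ = (3, 2, 4, 1): 29 + 4 + 5 + 19 = 57
σ = (3, 4, 1, 2): 29 + 21 + 5 + 21 = 76
σ = (3, 4, 2, 1): 29 + 21 + 14 + 19 = 83
σ = (4, 1, 2, 3): 11 + (-4) + 14 + 9 = 30
σ = (4, 1, 3, 2): 11 + (-4) + 2 + 21 = 30
σ = (4, 2, 1, 3): 11 + 4 + 5 + 9 = 29
σ = (4, 2, 3, 1): 11 + 4 + 2 + 19 = 36
σ = (4, 3, 1, 2): 11 + (-8) + 5 + 21 = 29
σ = (4, 3, 2, 1): 11 + (-8) + 14 + 19 = 36
Optimal value attained by: σ = (3, 4, 2, 1).
Answer: det⊕(T) = 83; verdict: NONSINGULAR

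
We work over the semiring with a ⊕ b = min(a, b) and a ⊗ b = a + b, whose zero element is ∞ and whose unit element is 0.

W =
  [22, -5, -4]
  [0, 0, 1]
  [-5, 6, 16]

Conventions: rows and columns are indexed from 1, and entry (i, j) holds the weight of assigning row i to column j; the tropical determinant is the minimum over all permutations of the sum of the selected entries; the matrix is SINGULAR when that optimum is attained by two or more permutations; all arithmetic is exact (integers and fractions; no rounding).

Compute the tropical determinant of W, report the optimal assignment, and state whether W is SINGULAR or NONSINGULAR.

σ = (1, 2, 3): 22 + 0 + 16 = 38
σ = (1, 3, 2): 22 + 1 + 6 = 29
σ = (2, 1, 3): (-5) + 0 + 16 = 11
σ = (2, 3, 1): (-5) + 1 + (-5) = -9
σ = (3, 1, 2): (-4) + 0 + 6 = 2
σ = (3, 2, 1): (-4) + 0 + (-5) = -9
Optimal value attained by: σ = (2, 3, 1).
Answer: det⊕(W) = -9; verdict: SINGULAR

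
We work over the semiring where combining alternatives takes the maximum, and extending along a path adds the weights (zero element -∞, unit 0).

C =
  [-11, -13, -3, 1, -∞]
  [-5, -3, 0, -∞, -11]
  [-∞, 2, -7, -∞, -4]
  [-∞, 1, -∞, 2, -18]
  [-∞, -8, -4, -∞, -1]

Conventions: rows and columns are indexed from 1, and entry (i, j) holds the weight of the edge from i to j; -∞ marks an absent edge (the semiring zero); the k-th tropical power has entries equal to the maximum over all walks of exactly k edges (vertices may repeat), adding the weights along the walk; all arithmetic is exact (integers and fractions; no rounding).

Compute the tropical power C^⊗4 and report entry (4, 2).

C^⊗2:
  [-18, 2, -10, 3, -7]
  [-8, 2, -3, -4, -4]
  [-3, -1, 2, -∞, -5]
  [-4, 3, 1, 4, -10]
  [-13, -2, -5, -∞, -2]
C^⊗3:
  [-3, 4, 2, 5, -8]
  [-3, -1, 2, -2, -5]
  [-6, 4, -1, -2, -2]
  [-2, 5, 3, 6, -3]
  [-7, -3, -2, -12, -3]
C^⊗4:
  [-1, 6, 4, 7, -2]
  [-6, 4, -1, 0, -2]
  [-1, 1, 4, 0, -3]
  [0, 7, 5, 8, -1]
  [-8, 0, -3, -6, -4]
Key observation: the optimum is the walk 4->4->4->4->2, with weight 2 + 2 + 2 + 1 = 7.
Optimal value attained by: walk 4->4->4->4->2.
Answer: (C^⊗4)[4][2] = 7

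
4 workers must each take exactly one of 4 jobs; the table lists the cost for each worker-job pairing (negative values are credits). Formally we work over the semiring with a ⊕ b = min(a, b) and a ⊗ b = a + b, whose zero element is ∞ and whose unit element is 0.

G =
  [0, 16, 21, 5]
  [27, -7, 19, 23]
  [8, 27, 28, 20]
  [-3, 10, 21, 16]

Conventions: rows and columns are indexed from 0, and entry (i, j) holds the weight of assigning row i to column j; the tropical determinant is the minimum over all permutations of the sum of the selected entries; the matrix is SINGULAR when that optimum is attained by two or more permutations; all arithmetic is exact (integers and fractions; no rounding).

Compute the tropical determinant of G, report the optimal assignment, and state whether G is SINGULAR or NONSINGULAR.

σ = (0, 1, 2, 3): 0 + (-7) + 28 + 16 = 37
σ = (0, 1, 3, 2): 0 + (-7) + 20 + 21 = 34
σ = (0, 2, 1, 3): 0 + 19 + 27 + 16 = 62
σ = (0, 2, 3, 1): 0 + 19 + 20 + 10 = 49
σ = (0, 3, 1, 2): 0 + 23 + 27 + 21 = 71
σ = (0, 3, 2, 1): 0 + 23 + 28 + 10 = 61
σ = (1, 0, 2, 3): 16 + 27 + 28 + 16 = 87
σ = (1, 0, 3, 2): 16 + 27 + 20 + 21 = 84
σ = (1, 2, 0, 3): 16 + 19 + 8 + 16 = 59
σ = (1, 2, 3, 0): 16 + 19 + 20 + (-3) = 52
σ = (1, 3, 0, 2): 16 + 23 + 8 + 21 = 68
σ = (1, 3, 2, 0): 16 + 23 + 28 + (-3) = 64
σ = (2, 0, 1, 3): 21 + 27 + 27 + 16 = 91
σ = (2, 0, 3, 1): 21 + 27 + 20 + 10 = 78
σ = (2, 1, 0, 3): 21 + (-7) + 8 + 16 = 38
σ = (2, 1, 3, 0): 21 + (-7) + 20 + (-3) = 31
σ = (2, 3, 0, 1): 21 + 23 + 8 + 10 = 62
σ = (2, 3, 1, 0): 21 + 23 + 27 + (-3) = 68
σ = (3, 0, 1, 2): 5 + 27 + 27 + 21 = 80
σ = (3, 0, 2, 1): 5 + 27 + 28 + 10 = 70
σ = (3, 1, 0, 2): 5 + (-7) + 8 + 21 = 27
σ = (3, 1, 2, 0): 5 + (-7) + 28 + (-3) = 23
σ = (3, 2, 0, 1): 5 + 19 + 8 + 10 = 42
σ = (3, 2, 1, 0): 5 + 19 + 27 + (-3) = 48
Optimal value attained by: σ = (3, 1, 2, 0).
Answer: det⊕(G) = 23; verdict: NONSINGULAR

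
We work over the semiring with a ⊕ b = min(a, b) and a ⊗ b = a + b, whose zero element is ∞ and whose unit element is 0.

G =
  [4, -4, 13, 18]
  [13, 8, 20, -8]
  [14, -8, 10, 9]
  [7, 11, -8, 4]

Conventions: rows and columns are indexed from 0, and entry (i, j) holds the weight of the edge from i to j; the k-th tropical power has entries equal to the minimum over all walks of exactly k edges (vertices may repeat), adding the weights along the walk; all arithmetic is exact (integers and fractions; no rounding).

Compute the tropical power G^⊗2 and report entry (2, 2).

G^⊗2:
  [8, 0, 10, -12]
  [-1, 3, -16, -4]
  [5, 0, 1, -16]
  [6, -16, -4, 1]
Key observation: the optimum is the walk 2->3->2, with weight 9 + (-8) = 1.
Optimal value attained by: walk 2->3->2.
Answer: (G^⊗2)[2][2] = 1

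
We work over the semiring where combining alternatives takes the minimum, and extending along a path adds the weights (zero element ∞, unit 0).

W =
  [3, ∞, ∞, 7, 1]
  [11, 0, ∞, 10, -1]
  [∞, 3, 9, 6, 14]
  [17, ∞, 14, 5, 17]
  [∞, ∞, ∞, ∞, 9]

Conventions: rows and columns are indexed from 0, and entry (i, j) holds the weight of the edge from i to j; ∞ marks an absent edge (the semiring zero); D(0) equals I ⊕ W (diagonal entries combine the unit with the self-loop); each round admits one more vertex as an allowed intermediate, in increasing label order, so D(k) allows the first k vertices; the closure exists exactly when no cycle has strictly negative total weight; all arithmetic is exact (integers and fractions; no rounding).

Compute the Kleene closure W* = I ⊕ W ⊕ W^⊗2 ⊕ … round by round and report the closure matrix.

D(0):
  [0, ∞, ∞, 7, 1]
  [11, 0, ∞, 10, -1]
  [∞, 3, 0, 6, 14]
  [17, ∞, 14, 0, 17]
  [∞, ∞, ∞, ∞, 0]
D(1):
  [0, ∞, ∞, 7, 1]
  [11, 0, ∞, 10, -1]
  [∞, 3, 0, 6, 14]
  [17, ∞, 14, 0, 17]
  [∞, ∞, ∞, ∞, 0]
D(2):
  [0, ∞, ∞, 7, 1]
  [11, 0, ∞, 10, -1]
  [14, 3, 0, 6, 2]
  [17, ∞, 14, 0, 17]
  [∞, ∞, ∞, ∞, 0]
D(3):
  [0, ∞, ∞, 7, 1]
  [11, 0, ∞, 10, -1]
  [14, 3, 0, 6, 2]
  [17, 17, 14, 0, 16]
  [∞, ∞, ∞, ∞, 0]
D(4):
  [0, 24, 21, 7, 1]
  [11, 0, 24, 10, -1]
  [14, 3, 0, 6, 2]
  [17, 17, 14, 0, 16]
  [∞, ∞, ∞, ∞, 0]
D(5):
  [0, 24, 21, 7, 1]
  [11, 0, 24, 10, -1]
  [14, 3, 0, 6, 2]
  [17, 17, 14, 0, 16]
  [∞, ∞, ∞, ∞, 0]
Answer: W* = [[0, 24, 21, 7, 1], [11, 0, 24, 10, -1], [14, 3, 0, 6, 2], [17, 17, 14, 0, 16], [∞, ∞, ∞, ∞, 0]]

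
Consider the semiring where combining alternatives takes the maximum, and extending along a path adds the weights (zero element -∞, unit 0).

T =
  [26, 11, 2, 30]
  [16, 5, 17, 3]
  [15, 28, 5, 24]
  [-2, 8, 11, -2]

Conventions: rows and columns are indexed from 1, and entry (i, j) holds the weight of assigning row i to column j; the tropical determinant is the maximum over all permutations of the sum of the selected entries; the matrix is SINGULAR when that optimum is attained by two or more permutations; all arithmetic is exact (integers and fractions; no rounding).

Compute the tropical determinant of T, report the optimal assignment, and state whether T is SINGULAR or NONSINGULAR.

σ = (1, 2, 3, 4): 26 + 5 + 5 + (-2) = 34
σ = (1, 2, 4, 3): 26 + 5 + 24 + 11 = 66
σ = (1, 3, 2, 4): 26 + 17 + 28 + (-2) = 69
σ = (1, 3, 4, 2): 26 + 17 + 24 + 8 = 75
σ = (1, 4, 2, 3): 26 + 3 + 28 + 11 = 68
σ = (1, 4, 3, 2): 26 + 3 + 5 + 8 = 42
σ = (2, 1, 3, 4): 11 + 16 + 5 + (-2) = 30
σ = (2, 1, 4, 3): 11 + 16 + 24 + 11 = 62
σ = (2, 3, 1, 4): 11 + 17 + 15 + (-2) = 41
σ = (2, 3, 4, 1): 11 + 17 + 24 + (-2) = 50
σ = (2, 4, 1, 3): 11 + 3 + 15 + 11 = 40
σ = (2, 4, 3, 1): 11 + 3 + 5 + (-2) = 17
σ = (3, 1, 2, 4): 2 + 16 + 28 + (-2) = 44
σ = (3, 1, 4, 2): 2 + 16 + 24 + 8 = 50
σ = (3, 2, 1, 4): 2 + 5 + 15 + (-2) = 20
σ = (3, 2, 4, 1): 2 + 5 + 24 + (-2) = 29
σ = (3, 4, 1, 2): 2 + 3 + 15 + 8 = 28
σ = (3, 4, 2, 1): 2 + 3 + 28 + (-2) = 31
σ = (4, 1, 2, 3): 30 + 16 + 28 + 11 = 85
σ = (4, 1, 3, 2): 30 + 16 + 5 + 8 = 59
σ = (4, 2, 1, 3): 30 + 5 + 15 + 11 = 61
σ = (4, 2, 3, 1): 30 + 5 + 5 + (-2) = 38
σ = (4, 3, 1, 2): 30 + 17 + 15 + 8 = 70
σ = (4, 3, 2, 1): 30 + 17 + 28 + (-2) = 73
Optimal value attained by: σ = (4, 1, 2, 3).
Answer: det⊕(T) = 85; verdict: NONSINGULAR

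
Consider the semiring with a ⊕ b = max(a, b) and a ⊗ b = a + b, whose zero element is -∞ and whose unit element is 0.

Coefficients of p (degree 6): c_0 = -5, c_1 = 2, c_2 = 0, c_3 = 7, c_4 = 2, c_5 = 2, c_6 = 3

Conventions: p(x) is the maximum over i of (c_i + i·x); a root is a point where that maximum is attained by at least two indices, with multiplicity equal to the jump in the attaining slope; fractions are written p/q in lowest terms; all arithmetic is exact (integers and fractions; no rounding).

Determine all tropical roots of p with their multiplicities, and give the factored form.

hull edge (i=0, c=-5) to (i=1, c=2): slope 7, span 1
hull edge (i=1, c=2) to (i=3, c=7): slope 5/2, span 2
hull edge (i=3, c=7) to (i=6, c=3): slope -4/3, span 3
Factored form: p(x) = 3 ⊗ (x ⊕ (-7)) ⊗ (x ⊕ (-5/2)) ⊗ (x ⊕ (-5/2)) ⊗ (x ⊕ 4/3) ⊗ (x ⊕ 4/3) ⊗ (x ⊕ 4/3)
Answer: roots = -7 (mult 1), -5/2 (mult 2), 4/3 (mult 3)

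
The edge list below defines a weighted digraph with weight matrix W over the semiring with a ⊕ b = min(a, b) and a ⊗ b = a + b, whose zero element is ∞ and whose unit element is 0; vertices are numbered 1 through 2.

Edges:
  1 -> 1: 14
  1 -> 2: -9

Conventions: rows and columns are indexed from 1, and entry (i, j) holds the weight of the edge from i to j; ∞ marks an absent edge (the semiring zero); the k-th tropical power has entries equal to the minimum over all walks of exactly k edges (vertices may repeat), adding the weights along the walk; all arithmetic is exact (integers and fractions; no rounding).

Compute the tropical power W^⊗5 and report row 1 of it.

W^⊗2:
  [28, 5]
  [∞, ∞]
W^⊗3:
  [42, 19]
  [∞, ∞]
W^⊗4:
  [56, 33]
  [∞, ∞]
W^⊗5:
  [70, 47]
  [∞, ∞]
Answer: row 1 of W^⊗5 = [70, 47]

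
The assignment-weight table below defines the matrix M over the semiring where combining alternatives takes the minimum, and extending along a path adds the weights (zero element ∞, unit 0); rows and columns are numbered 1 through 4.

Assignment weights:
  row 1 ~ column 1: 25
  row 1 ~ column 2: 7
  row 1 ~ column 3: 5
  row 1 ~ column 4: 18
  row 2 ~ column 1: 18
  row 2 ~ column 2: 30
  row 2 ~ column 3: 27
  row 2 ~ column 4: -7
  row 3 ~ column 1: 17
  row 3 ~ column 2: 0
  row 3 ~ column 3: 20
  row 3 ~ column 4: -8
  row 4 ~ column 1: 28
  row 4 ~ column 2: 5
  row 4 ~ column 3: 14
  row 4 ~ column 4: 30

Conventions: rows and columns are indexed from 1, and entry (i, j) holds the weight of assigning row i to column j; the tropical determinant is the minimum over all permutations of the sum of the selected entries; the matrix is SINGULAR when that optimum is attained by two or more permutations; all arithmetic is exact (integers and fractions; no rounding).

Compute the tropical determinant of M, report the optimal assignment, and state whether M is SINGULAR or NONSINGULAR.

σ = (1, 2, 3, 4): 25 + 30 + 20 + 30 = 105
σ = (1, 2, 4, 3): 25 + 30 + (-8) + 14 = 61
σ = (1, 3, 2, 4): 25 + 27 + 0 + 30 = 82
σ = (1, 3, 4, 2): 25 + 27 + (-8) + 5 = 49
σ = (1, 4, 2, 3): 25 + (-7) + 0 + 14 = 32
σ = (1, 4, 3, 2): 25 + (-7) + 20 + 5 = 43
σ = (2, 1, 3, 4): 7 + 18 + 20 + 30 = 75
σ = (2, 1, 4, 3): 7 + 18 + (-8) + 14 = 31
σ = (2, 3, 1, 4): 7 + 27 + 17 + 30 = 81
σ = (2, 3, 4, 1): 7 + 27 + (-8) + 28 = 54
σ = (2, 4, 1, 3): 7 + (-7) + 17 + 14 = 31
σ = (2, 4, 3, 1): 7 + (-7) + 20 + 28 = 48
σ = (3, 1, 2, 4): 5 + 18 + 0 + 30 = 53
σ = (3, 1, 4, 2): 5 + 18 + (-8) + 5 = 20
σ = (3, 2, 1, 4): 5 + 30 + 17 + 30 = 82
σ = (3, 2, 4, 1): 5 + 30 + (-8) + 28 = 55
σ = (3, 4, 1, 2): 5 + (-7) + 17 + 5 = 20
σ = (3, 4, 2, 1): 5 + (-7) + 0 + 28 = 26
σ = (4, 1, 2, 3): 18 + 18 + 0 + 14 = 50
σ = (4, 1, 3, 2): 18 + 18 + 20 + 5 = 61
σ = (4, 2, 1, 3): 18 + 30 + 17 + 14 = 79
σ = (4, 2, 3, 1): 18 + 30 + 20 + 28 = 96
σ = (4, 3, 1, 2): 18 + 27 + 17 + 5 = 67
σ = (4, 3, 2, 1): 18 + 27 + 0 + 28 = 73
Optimal value attained by: σ = (3, 1, 4, 2).
Answer: det⊕(M) = 20; verdict: SINGULAR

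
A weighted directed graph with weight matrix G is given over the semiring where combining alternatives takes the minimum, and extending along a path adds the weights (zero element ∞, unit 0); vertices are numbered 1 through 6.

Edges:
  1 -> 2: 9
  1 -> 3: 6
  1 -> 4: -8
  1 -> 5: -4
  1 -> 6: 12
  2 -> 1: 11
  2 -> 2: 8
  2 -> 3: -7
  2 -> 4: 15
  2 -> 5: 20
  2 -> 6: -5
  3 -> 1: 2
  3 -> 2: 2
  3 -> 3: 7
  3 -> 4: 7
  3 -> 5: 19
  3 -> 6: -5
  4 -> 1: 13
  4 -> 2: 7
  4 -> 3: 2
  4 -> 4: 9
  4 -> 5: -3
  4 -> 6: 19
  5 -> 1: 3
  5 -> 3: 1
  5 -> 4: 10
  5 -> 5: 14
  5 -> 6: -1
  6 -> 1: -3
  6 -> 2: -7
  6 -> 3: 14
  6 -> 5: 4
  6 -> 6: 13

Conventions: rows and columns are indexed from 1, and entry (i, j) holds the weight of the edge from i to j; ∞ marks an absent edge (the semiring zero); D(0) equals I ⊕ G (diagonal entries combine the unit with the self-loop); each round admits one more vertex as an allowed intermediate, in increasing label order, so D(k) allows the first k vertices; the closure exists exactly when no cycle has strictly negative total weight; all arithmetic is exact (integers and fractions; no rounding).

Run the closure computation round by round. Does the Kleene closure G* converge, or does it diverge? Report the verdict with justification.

D(0):
  [0, 9, 6, -8, -4, 12]
  [11, 0, -7, 15, 20, -5]
  [2, 2, 0, 7, 19, -5]
  [13, 7, 2, 0, -3, 19]
  [3, ∞, 1, 10, 0, -1]
  [-3, -7, 14, ∞, 4, 0]
Detection: at round 1, diagonal entry (5, 5) turns strictly negative.
Key observation: the cycle 5->1->5 has total weight 3 + (-4), which is strictly negative.
Answer: DIVERGES — negative cycle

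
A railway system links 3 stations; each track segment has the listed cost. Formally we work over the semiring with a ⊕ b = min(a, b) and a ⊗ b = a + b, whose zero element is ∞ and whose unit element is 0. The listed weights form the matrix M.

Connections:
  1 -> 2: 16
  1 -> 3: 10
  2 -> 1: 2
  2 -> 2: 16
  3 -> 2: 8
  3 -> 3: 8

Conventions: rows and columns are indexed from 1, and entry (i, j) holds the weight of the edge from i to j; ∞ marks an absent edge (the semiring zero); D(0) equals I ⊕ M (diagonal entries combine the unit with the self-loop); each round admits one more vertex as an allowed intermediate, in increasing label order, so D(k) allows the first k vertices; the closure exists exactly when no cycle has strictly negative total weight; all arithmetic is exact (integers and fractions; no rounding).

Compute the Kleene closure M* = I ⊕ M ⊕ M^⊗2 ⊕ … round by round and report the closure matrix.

D(0):
  [0, 16, 10]
  [2, 0, ∞]
  [∞, 8, 0]
D(1):
  [0, 16, 10]
  [2, 0, 12]
  [∞, 8, 0]
D(2):
  [0, 16, 10]
  [2, 0, 12]
  [10, 8, 0]
D(3):
  [0, 16, 10]
  [2, 0, 12]
  [10, 8, 0]
Answer: M* = [[0, 16, 10], [2, 0, 12], [10, 8, 0]]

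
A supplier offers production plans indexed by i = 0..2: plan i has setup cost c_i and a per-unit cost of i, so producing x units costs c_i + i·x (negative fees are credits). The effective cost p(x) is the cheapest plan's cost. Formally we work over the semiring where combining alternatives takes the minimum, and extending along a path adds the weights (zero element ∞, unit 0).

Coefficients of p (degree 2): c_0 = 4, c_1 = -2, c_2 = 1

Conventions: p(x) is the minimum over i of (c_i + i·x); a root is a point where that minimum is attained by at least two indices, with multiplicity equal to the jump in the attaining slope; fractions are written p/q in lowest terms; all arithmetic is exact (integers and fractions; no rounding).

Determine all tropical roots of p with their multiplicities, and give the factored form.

hull edge (i=0, c=4) to (i=1, c=-2): slope -6, span 1
hull edge (i=1, c=-2) to (i=2, c=1): slope 3, span 1
Factored form: p(x) = 1 ⊗ (x ⊕ (-3)) ⊗ (x ⊕ 6)
Answer: roots = -3 (mult 1), 6 (mult 1)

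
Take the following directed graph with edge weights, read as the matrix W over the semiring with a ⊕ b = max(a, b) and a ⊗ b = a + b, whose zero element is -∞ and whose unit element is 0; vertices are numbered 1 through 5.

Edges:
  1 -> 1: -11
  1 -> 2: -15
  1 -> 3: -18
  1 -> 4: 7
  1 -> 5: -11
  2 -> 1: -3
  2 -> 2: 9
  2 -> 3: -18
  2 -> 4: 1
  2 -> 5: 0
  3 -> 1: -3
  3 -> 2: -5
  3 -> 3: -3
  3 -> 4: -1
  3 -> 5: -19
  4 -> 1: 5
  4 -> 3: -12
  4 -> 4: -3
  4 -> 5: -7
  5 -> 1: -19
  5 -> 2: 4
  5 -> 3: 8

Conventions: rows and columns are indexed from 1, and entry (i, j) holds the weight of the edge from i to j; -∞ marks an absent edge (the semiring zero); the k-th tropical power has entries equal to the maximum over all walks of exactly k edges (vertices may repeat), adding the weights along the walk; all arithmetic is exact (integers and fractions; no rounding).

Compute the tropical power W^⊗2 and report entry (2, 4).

W^⊗2:
  [12, -6, -3, 4, 0]
  [6, 18, 8, 10, 9]
  [4, 4, -6, 4, -5]
  [2, -3, 1, 12, -6]
  [5, 13, 5, 7, 4]
Key observation: the optimum is the walk 2->2->4, with weight 9 + 1 = 10.
Optimal value attained by: walk 2->2->4.
Answer: (W^⊗2)[2][4] = 10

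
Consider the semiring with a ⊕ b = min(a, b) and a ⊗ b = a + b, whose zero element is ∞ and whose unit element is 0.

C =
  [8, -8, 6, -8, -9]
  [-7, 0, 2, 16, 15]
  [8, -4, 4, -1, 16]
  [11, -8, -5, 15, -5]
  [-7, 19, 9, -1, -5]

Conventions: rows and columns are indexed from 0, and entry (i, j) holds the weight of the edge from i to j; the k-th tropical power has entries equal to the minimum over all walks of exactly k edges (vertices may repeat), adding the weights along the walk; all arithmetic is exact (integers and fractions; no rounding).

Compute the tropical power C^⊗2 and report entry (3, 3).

C^⊗2:
  [-16, -16, -13, -10, -14]
  [-7, -15, -1, -15, -16]
  [-11, -9, -6, 0, -6]
  [-15, -9, -6, -6, -10]
  [-12, -15, -6, -15, -16]
Key observation: the optimum is the walk 3->2->3, with weight (-5) + (-1) = -6.
Optimal value attained by: walk 3->2->3.
Answer: (C^⊗2)[3][3] = -6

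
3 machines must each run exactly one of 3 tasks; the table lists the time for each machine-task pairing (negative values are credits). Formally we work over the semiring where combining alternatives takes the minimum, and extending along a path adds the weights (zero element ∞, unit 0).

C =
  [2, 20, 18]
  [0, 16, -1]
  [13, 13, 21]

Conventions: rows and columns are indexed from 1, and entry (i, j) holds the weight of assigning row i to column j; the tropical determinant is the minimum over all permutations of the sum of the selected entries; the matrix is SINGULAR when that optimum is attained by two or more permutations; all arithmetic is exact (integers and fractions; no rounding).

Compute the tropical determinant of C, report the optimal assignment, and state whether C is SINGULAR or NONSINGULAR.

σ = (1, 2, 3): 2 + 16 + 21 = 39
σ = (1, 3, 2): 2 + (-1) + 13 = 14
σ = (2, 1, 3): 20 + 0 + 21 = 41
σ = (2, 3, 1): 20 + (-1) + 13 = 32
σ = (3, 1, 2): 18 + 0 + 13 = 31
σ = (3, 2, 1): 18 + 16 + 13 = 47
Optimal value attained by: σ = (1, 3, 2).
Answer: det⊕(C) = 14; verdict: NONSINGULAR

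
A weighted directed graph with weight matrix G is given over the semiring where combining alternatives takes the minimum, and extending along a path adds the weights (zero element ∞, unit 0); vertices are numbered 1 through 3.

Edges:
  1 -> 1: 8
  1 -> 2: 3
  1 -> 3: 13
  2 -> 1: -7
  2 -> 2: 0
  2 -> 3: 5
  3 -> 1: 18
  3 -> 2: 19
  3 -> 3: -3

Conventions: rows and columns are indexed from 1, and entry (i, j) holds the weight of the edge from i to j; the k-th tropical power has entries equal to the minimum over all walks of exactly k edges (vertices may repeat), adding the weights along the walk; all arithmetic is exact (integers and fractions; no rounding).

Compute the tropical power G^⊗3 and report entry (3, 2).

G^⊗2:
  [-4, 3, 8]
  [-7, -4, 2]
  [12, 16, -6]
G^⊗3:
  [-4, -1, 5]
  [-11, -4, -1]
  [9, 13, -9]
Key observation: the optimum is the walk 3->3->3->2, with weight (-3) + (-3) + 19 = 13.
Optimal value attained by: walk 3->3->3->2.
Answer: (G^⊗3)[3][2] = 13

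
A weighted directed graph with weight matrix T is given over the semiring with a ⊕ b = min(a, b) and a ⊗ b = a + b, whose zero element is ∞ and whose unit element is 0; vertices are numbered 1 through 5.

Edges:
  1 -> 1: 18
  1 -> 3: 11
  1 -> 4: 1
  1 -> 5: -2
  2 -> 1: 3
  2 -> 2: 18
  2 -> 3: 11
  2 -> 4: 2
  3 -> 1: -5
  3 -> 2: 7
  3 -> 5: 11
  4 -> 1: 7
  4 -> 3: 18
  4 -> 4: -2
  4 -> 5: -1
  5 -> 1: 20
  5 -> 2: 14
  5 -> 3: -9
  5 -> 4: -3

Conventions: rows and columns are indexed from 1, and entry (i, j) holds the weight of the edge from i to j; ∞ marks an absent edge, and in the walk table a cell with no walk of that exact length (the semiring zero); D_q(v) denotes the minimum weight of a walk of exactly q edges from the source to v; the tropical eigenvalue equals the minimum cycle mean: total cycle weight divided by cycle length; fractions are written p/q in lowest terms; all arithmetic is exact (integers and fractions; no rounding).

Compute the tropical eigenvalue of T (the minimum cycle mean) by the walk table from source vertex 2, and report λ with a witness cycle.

q=0: [∞, 0, ∞, ∞, ∞]
q=1: [3, 18, 11, 2, ∞]
q=2: [6, 18, 14, 0, 1]
q=3: [7, 15, -8, -2, -1]
q=4: [-13, -1, -10, -4, -3]
q=5: [-15, -3, -12, -12, -15]
Optimal cycle mean attained by: cycle 1->5->3->1, total (-2) + (-9) + (-5), length 3.
Answer: λ = -16/3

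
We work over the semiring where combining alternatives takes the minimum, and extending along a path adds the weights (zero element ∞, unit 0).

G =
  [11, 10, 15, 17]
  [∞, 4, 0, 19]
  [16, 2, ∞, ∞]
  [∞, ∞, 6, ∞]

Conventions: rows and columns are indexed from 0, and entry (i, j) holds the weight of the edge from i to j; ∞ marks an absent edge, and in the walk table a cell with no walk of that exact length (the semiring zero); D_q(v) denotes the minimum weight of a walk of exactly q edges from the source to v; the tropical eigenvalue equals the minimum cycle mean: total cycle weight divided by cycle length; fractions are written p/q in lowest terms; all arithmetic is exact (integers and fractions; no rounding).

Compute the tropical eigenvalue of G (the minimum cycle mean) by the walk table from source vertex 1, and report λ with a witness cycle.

q=0: [∞, 0, ∞, ∞]
q=1: [∞, 4, 0, 19]
q=2: [16, 2, 4, 23]
q=3: [20, 6, 2, 21]
q=4: [18, 4, 6, 25]
Optimal cycle mean attained by: cycle 1->2->1, total 0 + 2, length 2.
Answer: λ = 1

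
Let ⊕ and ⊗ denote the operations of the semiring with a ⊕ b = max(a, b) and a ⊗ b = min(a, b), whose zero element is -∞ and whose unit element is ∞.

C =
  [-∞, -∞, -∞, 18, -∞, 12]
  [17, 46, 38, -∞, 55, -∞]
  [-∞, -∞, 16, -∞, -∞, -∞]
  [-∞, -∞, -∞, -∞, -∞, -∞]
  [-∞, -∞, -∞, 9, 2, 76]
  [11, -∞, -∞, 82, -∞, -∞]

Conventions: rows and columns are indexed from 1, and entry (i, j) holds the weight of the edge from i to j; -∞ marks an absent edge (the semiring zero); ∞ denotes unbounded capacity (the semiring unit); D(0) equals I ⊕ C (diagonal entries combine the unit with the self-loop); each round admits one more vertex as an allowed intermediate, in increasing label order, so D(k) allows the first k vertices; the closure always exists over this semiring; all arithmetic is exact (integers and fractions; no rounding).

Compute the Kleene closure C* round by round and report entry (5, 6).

D(0):
  [∞, -∞, -∞, 18, -∞, 12]
  [17, ∞, 38, -∞, 55, -∞]
  [-∞, -∞, ∞, -∞, -∞, -∞]
  [-∞, -∞, -∞, ∞, -∞, -∞]
  [-∞, -∞, -∞, 9, ∞, 76]
  [11, -∞, -∞, 82, -∞, ∞]
D(1):
  [∞, -∞, -∞, 18, -∞, 12]
  [17, ∞, 38, 17, 55, 12]
  [-∞, -∞, ∞, -∞, -∞, -∞]
  [-∞, -∞, -∞, ∞, -∞, -∞]
  [-∞, -∞, -∞, 9, ∞, 76]
  [11, -∞, -∞, 82, -∞, ∞]
D(2):
  [∞, -∞, -∞, 18, -∞, 12]
  [17, ∞, 38, 17, 55, 12]
  [-∞, -∞, ∞, -∞, -∞, -∞]
  [-∞, -∞, -∞, ∞, -∞, -∞]
  [-∞, -∞, -∞, 9, ∞, 76]
  [11, -∞, -∞, 82, -∞, ∞]
D(3):
  [∞, -∞, -∞, 18, -∞, 12]
  [17, ∞, 38, 17, 55, 12]
  [-∞, -∞, ∞, -∞, -∞, -∞]
  [-∞, -∞, -∞, ∞, -∞, -∞]
  [-∞, -∞, -∞, 9, ∞, 76]
  [11, -∞, -∞, 82, -∞, ∞]
D(4):
  [∞, -∞, -∞, 18, -∞, 12]
  [17, ∞, 38, 17, 55, 12]
  [-∞, -∞, ∞, -∞, -∞, -∞]
  [-∞, -∞, -∞, ∞, -∞, -∞]
  [-∞, -∞, -∞, 9, ∞, 76]
  [11, -∞, -∞, 82, -∞, ∞]
D(5):
  [∞, -∞, -∞, 18, -∞, 12]
  [17, ∞, 38, 17, 55, 55]
  [-∞, -∞, ∞, -∞, -∞, -∞]
  [-∞, -∞, -∞, ∞, -∞, -∞]
  [-∞, -∞, -∞, 9, ∞, 76]
  [11, -∞, -∞, 82, -∞, ∞]
D(6):
  [∞, -∞, -∞, 18, -∞, 12]
  [17, ∞, 38, 55, 55, 55]
  [-∞, -∞, ∞, -∞, -∞, -∞]
  [-∞, -∞, -∞, ∞, -∞, -∞]
  [11, -∞, -∞, 76, ∞, 76]
  [11, -∞, -∞, 82, -∞, ∞]
Answer: C*[5][6] = 76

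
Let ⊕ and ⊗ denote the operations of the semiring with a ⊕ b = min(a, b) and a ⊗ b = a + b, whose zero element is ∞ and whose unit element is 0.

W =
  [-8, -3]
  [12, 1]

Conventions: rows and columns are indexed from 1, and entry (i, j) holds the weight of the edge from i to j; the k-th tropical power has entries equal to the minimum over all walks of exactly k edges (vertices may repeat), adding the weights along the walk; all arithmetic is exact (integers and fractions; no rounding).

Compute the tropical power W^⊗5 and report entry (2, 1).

W^⊗2:
  [-16, -11]
  [4, 2]
W^⊗3:
  [-24, -19]
  [-4, 1]
W^⊗4:
  [-32, -27]
  [-12, -7]
W^⊗5:
  [-40, -35]
  [-20, -15]
Key observation: the optimum is the walk 2->1->1->1->1->1, with weight 12 + (-8) + (-8) + (-8) + (-8) = -20.
Optimal value attained by: walk 2->1->1->1->1->1.
Answer: (W^⊗5)[2][1] = -20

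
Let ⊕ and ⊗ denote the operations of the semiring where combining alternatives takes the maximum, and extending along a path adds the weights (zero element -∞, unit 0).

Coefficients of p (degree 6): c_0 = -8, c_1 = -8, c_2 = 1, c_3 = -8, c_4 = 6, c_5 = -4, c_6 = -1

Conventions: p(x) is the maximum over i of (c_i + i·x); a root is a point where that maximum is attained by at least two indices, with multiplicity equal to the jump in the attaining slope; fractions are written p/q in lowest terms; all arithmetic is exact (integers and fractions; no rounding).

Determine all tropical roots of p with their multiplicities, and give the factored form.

hull edge (i=0, c=-8) to (i=2, c=1): slope 9/2, span 2
hull edge (i=2, c=1) to (i=4, c=6): slope 5/2, span 2
hull edge (i=4, c=6) to (i=6, c=-1): slope -7/2, span 2
Factored form: p(x) = -1 ⊗ (x ⊕ (-9/2)) ⊗ (x ⊕ (-9/2)) ⊗ (x ⊕ (-5/2)) ⊗ (x ⊕ (-5/2)) ⊗ (x ⊕ 7/2) ⊗ (x ⊕ 7/2)
Answer: roots = -9/2 (mult 2), -5/2 (mult 2), 7/2 (mult 2)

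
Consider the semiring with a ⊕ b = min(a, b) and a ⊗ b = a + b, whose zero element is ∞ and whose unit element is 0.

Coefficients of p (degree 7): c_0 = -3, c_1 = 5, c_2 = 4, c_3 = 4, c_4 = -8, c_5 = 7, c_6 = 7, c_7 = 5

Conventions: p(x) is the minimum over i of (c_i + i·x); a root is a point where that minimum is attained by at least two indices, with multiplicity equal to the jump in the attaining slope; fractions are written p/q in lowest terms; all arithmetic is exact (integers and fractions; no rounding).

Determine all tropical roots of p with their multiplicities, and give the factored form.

hull edge (i=0, c=-3) to (i=4, c=-8): slope -5/4, span 4
hull edge (i=4, c=-8) to (i=7, c=5): slope 13/3, span 3
Factored form: p(x) = 5 ⊗ (x ⊕ (-13/3)) ⊗ (x ⊕ (-13/3)) ⊗ (x ⊕ (-13/3)) ⊗ (x ⊕ 5/4) ⊗ (x ⊕ 5/4) ⊗ (x ⊕ 5/4) ⊗ (x ⊕ 5/4)
Answer: roots = -13/3 (mult 3), 5/4 (mult 4)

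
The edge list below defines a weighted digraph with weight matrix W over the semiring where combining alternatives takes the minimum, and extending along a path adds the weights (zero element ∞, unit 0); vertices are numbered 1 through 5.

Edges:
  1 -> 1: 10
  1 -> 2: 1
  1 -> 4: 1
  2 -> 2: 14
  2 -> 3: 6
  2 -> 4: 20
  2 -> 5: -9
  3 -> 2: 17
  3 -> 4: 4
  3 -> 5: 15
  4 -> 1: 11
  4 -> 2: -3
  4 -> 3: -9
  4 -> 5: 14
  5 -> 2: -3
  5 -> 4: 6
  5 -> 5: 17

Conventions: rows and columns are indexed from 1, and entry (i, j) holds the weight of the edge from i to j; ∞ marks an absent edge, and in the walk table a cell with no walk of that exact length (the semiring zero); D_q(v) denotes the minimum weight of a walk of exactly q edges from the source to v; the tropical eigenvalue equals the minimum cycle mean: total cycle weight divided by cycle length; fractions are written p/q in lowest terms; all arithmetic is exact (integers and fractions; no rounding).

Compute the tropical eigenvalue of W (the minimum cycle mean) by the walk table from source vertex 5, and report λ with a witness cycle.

q=0: [∞, ∞, ∞, ∞, 0]
q=1: [∞, -3, ∞, 6, 17]
q=2: [17, 3, -3, 17, -12]
q=3: [27, -15, 8, -6, -6]
q=4: [5, -9, -15, 0, -24]
q=5: [11, -27, -9, -18, -18]
Optimal cycle mean attained by: cycle 2->5->2, total (-9) + (-3), length 2.
Answer: λ = -6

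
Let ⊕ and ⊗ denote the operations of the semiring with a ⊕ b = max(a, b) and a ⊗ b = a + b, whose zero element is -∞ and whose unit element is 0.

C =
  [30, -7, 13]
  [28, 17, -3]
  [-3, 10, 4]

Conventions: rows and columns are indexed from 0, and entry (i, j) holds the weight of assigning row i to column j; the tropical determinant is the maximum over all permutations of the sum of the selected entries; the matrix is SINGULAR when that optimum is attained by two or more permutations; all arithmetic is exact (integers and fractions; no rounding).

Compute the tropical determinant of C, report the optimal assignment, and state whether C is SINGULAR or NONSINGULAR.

σ = (0, 1, 2): 30 + 17 + 4 = 51
σ = (0, 2, 1): 30 + (-3) + 10 = 37
σ = (1, 0, 2): (-7) + 28 + 4 = 25
σ = (1, 2, 0): (-7) + (-3) + (-3) = -13
σ = (2, 0, 1): 13 + 28 + 10 = 51
σ = (2, 1, 0): 13 + 17 + (-3) = 27
Optimal value attained by: σ = (0, 1, 2).
Answer: det⊕(C) = 51; verdict: SINGULAR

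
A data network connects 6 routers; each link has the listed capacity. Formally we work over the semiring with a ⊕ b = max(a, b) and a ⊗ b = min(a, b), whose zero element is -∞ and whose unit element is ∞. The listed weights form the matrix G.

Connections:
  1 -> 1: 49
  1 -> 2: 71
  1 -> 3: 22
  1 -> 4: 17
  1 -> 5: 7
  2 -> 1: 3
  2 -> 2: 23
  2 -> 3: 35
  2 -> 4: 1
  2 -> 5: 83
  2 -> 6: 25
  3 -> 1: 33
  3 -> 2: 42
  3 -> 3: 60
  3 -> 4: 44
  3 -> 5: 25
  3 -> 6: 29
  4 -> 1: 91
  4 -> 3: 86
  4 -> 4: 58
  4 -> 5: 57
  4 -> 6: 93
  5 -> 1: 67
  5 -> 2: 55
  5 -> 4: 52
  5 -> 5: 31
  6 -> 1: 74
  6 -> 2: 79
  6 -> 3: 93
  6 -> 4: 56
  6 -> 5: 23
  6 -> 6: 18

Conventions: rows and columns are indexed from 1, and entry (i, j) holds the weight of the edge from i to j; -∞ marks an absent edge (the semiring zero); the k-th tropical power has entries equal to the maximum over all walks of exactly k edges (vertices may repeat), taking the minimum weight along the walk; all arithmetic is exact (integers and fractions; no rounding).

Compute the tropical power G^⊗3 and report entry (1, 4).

G^⊗2:
  [49, 49, 35, 22, 71, 25]
  [67, 55, 35, 52, 31, 29]
  [44, 42, 60, 44, 44, 44]
  [74, 79, 93, 58, 57, 58]
  [52, 67, 52, 52, 55, 52]
  [56, 71, 60, 56, 79, 56]
G^⊗3:
  [67, 55, 35, 52, 49, 29]
  [52, 67, 52, 52, 55, 52]
  [44, 44, 60, 44, 44, 44]
  [58, 71, 60, 58, 79, 58]
  [55, 55, 52, 52, 67, 52]
  [67, 56, 60, 56, 71, 56]
Key observation: the optimum is the walk 1->2->5->4, with weight 71 min 83 min 52 = 52.
Optimal value attained by: walk 1->2->5->4.
Answer: (G^⊗3)[1][4] = 52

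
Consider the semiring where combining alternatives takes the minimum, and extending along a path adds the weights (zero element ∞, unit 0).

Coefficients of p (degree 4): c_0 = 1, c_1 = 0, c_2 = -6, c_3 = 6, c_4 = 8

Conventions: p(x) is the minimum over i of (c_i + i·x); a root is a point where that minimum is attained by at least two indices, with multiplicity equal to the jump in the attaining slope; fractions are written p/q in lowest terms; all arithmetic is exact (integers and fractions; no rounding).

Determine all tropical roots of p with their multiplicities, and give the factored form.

hull edge (i=0, c=1) to (i=2, c=-6): slope -7/2, span 2
hull edge (i=2, c=-6) to (i=4, c=8): slope 7, span 2
Factored form: p(x) = 8 ⊗ (x ⊕ (-7)) ⊗ (x ⊕ (-7)) ⊗ (x ⊕ 7/2) ⊗ (x ⊕ 7/2)
Answer: roots = -7 (mult 2), 7/2 (mult 2)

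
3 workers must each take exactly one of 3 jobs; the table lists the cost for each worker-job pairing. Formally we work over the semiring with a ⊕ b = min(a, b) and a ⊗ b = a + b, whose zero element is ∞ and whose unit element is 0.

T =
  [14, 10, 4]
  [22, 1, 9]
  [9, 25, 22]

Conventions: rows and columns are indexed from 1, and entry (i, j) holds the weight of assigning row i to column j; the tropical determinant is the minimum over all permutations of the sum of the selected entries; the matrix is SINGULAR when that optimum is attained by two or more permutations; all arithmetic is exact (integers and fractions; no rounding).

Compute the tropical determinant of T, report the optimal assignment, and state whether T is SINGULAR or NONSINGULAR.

σ = (1, 2, 3): 14 + 1 + 22 = 37
σ = (1, 3, 2): 14 + 9 + 25 = 48
σ = (2, 1, 3): 10 + 22 + 22 = 54
σ = (2, 3, 1): 10 + 9 + 9 = 28
σ = (3, 1, 2): 4 + 22 + 25 = 51
σ = (3, 2, 1): 4 + 1 + 9 = 14
Optimal value attained by: σ = (3, 2, 1).
Answer: det⊕(T) = 14; verdict: NONSINGULAR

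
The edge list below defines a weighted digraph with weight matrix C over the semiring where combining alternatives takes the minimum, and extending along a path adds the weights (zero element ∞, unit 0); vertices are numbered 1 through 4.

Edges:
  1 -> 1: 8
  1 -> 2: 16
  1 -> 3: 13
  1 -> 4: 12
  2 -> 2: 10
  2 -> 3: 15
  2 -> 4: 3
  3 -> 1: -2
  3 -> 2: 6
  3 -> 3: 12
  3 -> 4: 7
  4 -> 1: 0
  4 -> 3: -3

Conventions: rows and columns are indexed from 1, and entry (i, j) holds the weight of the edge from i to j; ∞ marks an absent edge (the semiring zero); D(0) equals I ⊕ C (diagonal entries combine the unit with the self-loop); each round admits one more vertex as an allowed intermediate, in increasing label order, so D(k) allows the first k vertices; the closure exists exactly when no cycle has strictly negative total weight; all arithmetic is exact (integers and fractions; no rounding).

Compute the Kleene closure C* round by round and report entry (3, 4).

D(0):
  [0, 16, 13, 12]
  [∞, 0, 15, 3]
  [-2, 6, 0, 7]
  [0, ∞, -3, 0]
D(1):
  [0, 16, 13, 12]
  [∞, 0, 15, 3]
  [-2, 6, 0, 7]
  [0, 16, -3, 0]
D(2):
  [0, 16, 13, 12]
  [∞, 0, 15, 3]
  [-2, 6, 0, 7]
  [0, 16, -3, 0]
D(3):
  [0, 16, 13, 12]
  [13, 0, 15, 3]
  [-2, 6, 0, 7]
  [-5, 3, -3, 0]
D(4):
  [0, 15, 9, 12]
  [-2, 0, 0, 3]
  [-2, 6, 0, 7]
  [-5, 3, -3, 0]
Answer: C*[3][4] = 7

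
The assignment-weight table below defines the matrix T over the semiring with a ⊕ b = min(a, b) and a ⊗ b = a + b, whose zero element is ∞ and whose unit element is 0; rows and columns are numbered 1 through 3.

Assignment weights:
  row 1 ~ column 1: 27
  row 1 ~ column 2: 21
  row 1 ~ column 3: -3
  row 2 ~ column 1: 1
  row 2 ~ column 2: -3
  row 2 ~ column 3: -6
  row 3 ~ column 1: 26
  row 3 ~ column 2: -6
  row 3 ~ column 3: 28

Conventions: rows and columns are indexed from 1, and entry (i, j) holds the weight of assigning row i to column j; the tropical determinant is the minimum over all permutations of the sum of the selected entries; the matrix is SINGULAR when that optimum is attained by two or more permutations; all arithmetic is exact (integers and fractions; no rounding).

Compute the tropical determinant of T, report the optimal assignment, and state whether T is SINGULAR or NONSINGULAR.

σ = (1, 2, 3): 27 + (-3) + 28 = 52
σ = (1, 3, 2): 27 + (-6) + (-6) = 15
σ = (2, 1, 3): 21 + 1 + 28 = 50
σ = (2, 3, 1): 21 + (-6) + 26 = 41
σ = (3, 1, 2): (-3) + 1 + (-6) = -8
σ = (3, 2, 1): (-3) + (-3) + 26 = 20
Optimal value attained by: σ = (3, 1, 2).
Answer: det⊕(T) = -8; verdict: NONSINGULAR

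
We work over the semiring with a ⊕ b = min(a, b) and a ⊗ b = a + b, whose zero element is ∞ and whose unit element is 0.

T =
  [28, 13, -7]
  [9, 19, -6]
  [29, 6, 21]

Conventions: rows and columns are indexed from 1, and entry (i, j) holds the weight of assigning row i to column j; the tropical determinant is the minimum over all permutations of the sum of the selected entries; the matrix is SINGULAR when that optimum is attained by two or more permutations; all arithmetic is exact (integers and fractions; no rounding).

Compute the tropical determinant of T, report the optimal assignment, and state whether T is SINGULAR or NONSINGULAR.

σ = (1, 2, 3): 28 + 19 + 21 = 68
σ = (1, 3, 2): 28 + (-6) + 6 = 28
σ = (2, 1, 3): 13 + 9 + 21 = 43
σ = (2, 3, 1): 13 + (-6) + 29 = 36
σ = (3, 1, 2): (-7) + 9 + 6 = 8
σ = (3, 2, 1): (-7) + 19 + 29 = 41
Optimal value attained by: σ = (3, 1, 2).
Answer: det⊕(T) = 8; verdict: NONSINGULAR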